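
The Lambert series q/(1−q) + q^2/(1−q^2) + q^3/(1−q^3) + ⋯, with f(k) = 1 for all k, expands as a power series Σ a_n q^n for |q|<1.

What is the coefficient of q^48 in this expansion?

a_48 = 10

n=48: 1·48 2·24 3·16 4·12 6·8 8·6 12·4 16·3 24·2 48·1  f→[1+1+1+1+1+1+1+1+1+1]=10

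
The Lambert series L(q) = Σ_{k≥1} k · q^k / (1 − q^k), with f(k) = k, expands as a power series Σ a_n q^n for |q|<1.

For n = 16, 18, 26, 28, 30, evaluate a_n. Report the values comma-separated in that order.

31, 39, 42, 56, 72

d|16:{16,8,4,2,1}  Σf=16+8+4+2+1=31
d|18:{18,9,6,3,2,1}  Σf=18+9+6+3+2+1=39
[q^26] f(1)=1,f(2)=2,f(13)=13,f(26)=26 ⇒ 42
q^28  k|28↦f(k): 28:28 14:14 7:7 4:4 2:2 1:1  a_28=56
d|30:{1,2,3,5,6,10,15,30}  Σf=1+2+3+5+6+10+15+30=72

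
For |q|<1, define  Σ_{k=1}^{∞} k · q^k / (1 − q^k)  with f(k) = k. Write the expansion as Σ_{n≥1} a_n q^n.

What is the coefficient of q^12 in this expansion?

a_12 = 28

d|12:{12,6,4,3,2,1}  Σf=12+6+4+3+2+1=28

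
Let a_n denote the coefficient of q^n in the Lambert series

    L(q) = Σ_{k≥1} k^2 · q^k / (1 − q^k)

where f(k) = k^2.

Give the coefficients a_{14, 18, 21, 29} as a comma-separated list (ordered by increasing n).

250, 455, 500, 842

[q^14] f(14)=196,f(7)=49,f(2)=4,f(1)=1 ⇒ 250
[q^18] f(1)=1,f(2)=4,f(3)=9,f(6)=36,f(9)=81,f(18)=324 ⇒ 455
n=21: 21·1 7·3 3·7 1·21  f→[441+49+9+1]=500
n=29: 1·29 29·1  f→[1+841]=842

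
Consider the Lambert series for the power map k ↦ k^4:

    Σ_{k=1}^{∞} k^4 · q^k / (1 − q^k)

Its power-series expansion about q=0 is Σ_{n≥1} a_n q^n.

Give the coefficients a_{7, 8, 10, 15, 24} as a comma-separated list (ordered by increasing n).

d|7:{1,7}  Σf=1+2401=2402
d|8:{8,4,2,1}  Σf=4096+256+16+1=4369
[q^10] f(10)=10000,f(5)=625,f(2)=16,f(1)=1 ⇒ 10642
d|15:{1,3,5,15}  Σf=1+81+625+50625=51332
q^24  k|24↦f(k): 1:1 2:16 3:81 4:256 6:1296 8:4096 12:20736 24:331776  a_24=358258

2402, 4369, 10642, 51332, 358258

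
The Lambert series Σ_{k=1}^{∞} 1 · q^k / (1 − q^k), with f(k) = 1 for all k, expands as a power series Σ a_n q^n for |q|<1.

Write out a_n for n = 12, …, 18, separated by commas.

n=12: 12·1 6·2 4·3 3·4 2·6 1·12  f→[1+1+1+1+1+1]=6
[q^13] f(1)=1,f(13)=1 ⇒ 2
q^14  k|14↦f(k): 14:1 7:1 2:1 1:1  a_14=4
d|15:{1,3,5,15}  Σf=1+1+1+1=4
q^16  k|16↦f(k): 16:1 8:1 4:1 2:1 1:1  a_16=5
d|17:{17,1}  Σf=1+1=2
n=18: 1·18 2·9 3·6 6·3 9·2 18·1  f→[1+1+1+1+1+1]=6

6, 2, 4, 4, 5, 2, 6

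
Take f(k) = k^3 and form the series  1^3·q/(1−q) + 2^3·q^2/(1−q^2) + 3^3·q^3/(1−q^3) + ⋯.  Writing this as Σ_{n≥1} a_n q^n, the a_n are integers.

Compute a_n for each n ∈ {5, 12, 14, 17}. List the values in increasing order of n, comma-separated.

n=5: 1·5 5·1  f→[1+125]=126
[q^12] f(1)=1,f(2)=8,f(3)=27,f(4)=64,f(6)=216,f(12)=1728 ⇒ 2044
n=14: 1·14 2·7 7·2 14·1  f→[1+8+343+2744]=3096
n=17: 17·1 1·17  f→[4913+1]=4914

126, 2044, 3096, 4914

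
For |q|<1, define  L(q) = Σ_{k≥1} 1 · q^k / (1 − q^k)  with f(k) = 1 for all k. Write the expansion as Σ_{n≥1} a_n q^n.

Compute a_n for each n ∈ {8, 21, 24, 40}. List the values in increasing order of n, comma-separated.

4, 4, 8, 8

d|8:{8,4,2,1}  Σf=1+1+1+1=4
[q^21] f(1)=1,f(3)=1,f(7)=1,f(21)=1 ⇒ 4
[q^24] f(24)=1,f(12)=1,f(8)=1,f(6)=1,f(4)=1,f(3)=1,f(2)=1,f(1)=1 ⇒ 8
n=40: 1·40 2·20 4·10 5·8 8·5 10·4 20·2 40·1  f→[1+1+1+1+1+1+1+1]=8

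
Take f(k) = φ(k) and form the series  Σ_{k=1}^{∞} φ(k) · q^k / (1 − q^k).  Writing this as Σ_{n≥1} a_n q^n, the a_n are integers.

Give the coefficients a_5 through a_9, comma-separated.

q^5  k|5↦φ(k): 1:1 5:4  a_5=5
[q^6] φ(6)=2,φ(3)=2,φ(2)=1,φ(1)=1 ⇒ 6
d|7:{1,7}  Σφ=1+6=7
[q^8] φ(1)=1,φ(2)=1,φ(4)=2,φ(8)=4 ⇒ 8
q^9  k|9↦φ(k): 1:1 3:2 9:6  a_9=9

5, 6, 7, 8, 9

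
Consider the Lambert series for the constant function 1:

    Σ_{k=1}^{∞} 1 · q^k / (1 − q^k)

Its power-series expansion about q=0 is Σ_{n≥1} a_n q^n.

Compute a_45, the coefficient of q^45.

a_45 = 6

q^45  k|45↦f(k): 1:1 3:1 5:1 9:1 15:1 45:1  a_45=6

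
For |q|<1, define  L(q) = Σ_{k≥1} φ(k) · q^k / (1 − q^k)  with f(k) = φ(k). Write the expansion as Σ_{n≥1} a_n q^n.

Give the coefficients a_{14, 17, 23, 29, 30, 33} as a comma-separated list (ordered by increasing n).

n=14: 14·1 7·2 2·7 1·14  φ→[6+6+1+1]=14
[q^17] φ(17)=16,φ(1)=1 ⇒ 17
d|23:{23,1}  Σφ=22+1=23
[q^29] φ(1)=1,φ(29)=28 ⇒ 29
d|30:{30,15,10,6,5,3,2,1}  Σφ=8+8+4+2+4+2+1+1=30
[q^33] φ(1)=1,φ(3)=2,φ(11)=10,φ(33)=20 ⇒ 33

14, 17, 23, 29, 30, 33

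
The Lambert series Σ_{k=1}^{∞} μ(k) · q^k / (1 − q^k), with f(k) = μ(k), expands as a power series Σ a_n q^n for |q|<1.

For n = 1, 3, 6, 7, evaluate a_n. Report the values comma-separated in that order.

1, 0, 0, 0

q^1  k|1↦μ(k): 1:1  a_1=1
q^3  k|3↦μ(k): 1:1 3:-1  a_3=0
n=6: 6·1 3·2 2·3 1·6  μ→[1+(-1)+(-1)+1]=0
d|7:{1,7}  Σμ=1+(-1)=0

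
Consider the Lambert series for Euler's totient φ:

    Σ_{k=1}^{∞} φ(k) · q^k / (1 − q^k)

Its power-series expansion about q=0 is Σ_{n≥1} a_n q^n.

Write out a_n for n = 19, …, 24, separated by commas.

[q^19] φ(19)=18,φ(1)=1 ⇒ 19
n=20: 20·1 10·2 5·4 4·5 2·10 1·20  φ→[8+4+4+2+1+1]=20
n=21: 21·1 7·3 3·7 1·21  φ→[12+6+2+1]=21
d|22:{22,11,2,1}  Σφ=10+10+1+1=22
[q^23] φ(1)=1,φ(23)=22 ⇒ 23
q^24  k|24↦φ(k): 1:1 2:1 3:2 4:2 6:2 8:4 12:4 24:8  a_24=24

19, 20, 21, 22, 23, 24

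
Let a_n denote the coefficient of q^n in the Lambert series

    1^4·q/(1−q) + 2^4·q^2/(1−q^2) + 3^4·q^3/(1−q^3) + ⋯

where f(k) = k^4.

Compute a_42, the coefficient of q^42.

n=42: 42·1 21·2 14·3 7·6 6·7 3·14 2·21 1·42  f→[3111696+194481+38416+2401+1296+81+16+1]=3348388

a_42 = 3348388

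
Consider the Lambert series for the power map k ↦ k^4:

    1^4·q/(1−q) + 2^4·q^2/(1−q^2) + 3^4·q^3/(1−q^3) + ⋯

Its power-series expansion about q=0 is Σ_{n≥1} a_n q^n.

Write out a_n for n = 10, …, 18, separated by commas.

n=10: 10·1 5·2 2·5 1·10  f→[10000+625+16+1]=10642
[q^11] f(1)=1,f(11)=14641 ⇒ 14642
d|12:{1,2,3,4,6,12}  Σf=1+16+81+256+1296+20736=22386
n=13: 1·13 13·1  f→[1+28561]=28562
n=14: 1·14 2·7 7·2 14·1  f→[1+16+2401+38416]=40834
n=15: 1·15 3·5 5·3 15·1  f→[1+81+625+50625]=51332
[q^16] f(16)=65536,f(8)=4096,f(4)=256,f(2)=16,f(1)=1 ⇒ 69905
q^17  k|17↦f(k): 1:1 17:83521  a_17=83522
n=18: 1·18 2·9 3·6 6·3 9·2 18·1  f→[1+16+81+1296+6561+104976]=112931

10642, 14642, 22386, 28562, 40834, 51332, 69905, 83522, 112931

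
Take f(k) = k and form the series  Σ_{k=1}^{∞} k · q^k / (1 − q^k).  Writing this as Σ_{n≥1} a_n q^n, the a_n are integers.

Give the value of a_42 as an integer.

a_42 = 96

[q^42] f(1)=1,f(2)=2,f(3)=3,f(6)=6,f(7)=7,f(14)=14,f(21)=21,f(42)=42 ⇒ 96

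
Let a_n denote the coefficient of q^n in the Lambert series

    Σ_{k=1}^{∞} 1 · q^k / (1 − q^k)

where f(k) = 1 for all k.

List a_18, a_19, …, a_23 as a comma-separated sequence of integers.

n=18: 18·1 9·2 6·3 3·6 2·9 1·18  f→[1+1+1+1+1+1]=6
n=19: 19·1 1·19  f→[1+1]=2
d|20:{1,2,4,5,10,20}  Σf=1+1+1+1+1+1=6
q^21  k|21↦f(k): 1:1 3:1 7:1 21:1  a_21=4
q^22  k|22↦f(k): 1:1 2:1 11:1 22:1  a_22=4
n=23: 23·1 1·23  f→[1+1]=2

6, 2, 6, 4, 4, 2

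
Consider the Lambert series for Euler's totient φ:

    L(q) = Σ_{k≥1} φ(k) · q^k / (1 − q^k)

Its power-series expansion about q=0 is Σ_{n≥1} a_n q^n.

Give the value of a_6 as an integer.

q^6  k|6↦φ(k): 1:1 2:1 3:2 6:2  a_6=6

a_6 = 6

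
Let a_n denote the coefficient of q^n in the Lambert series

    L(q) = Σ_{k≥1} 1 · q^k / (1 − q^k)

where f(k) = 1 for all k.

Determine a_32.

d|32:{32,16,8,4,2,1}  Σf=1+1+1+1+1+1=6

a_32 = 6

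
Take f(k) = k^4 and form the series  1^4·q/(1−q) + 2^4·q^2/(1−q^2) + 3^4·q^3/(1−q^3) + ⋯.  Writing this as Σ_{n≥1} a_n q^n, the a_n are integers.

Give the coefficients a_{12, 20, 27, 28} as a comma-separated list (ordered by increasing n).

22386, 170898, 538084, 655746

q^12  k|12↦f(k): 1:1 2:16 3:81 4:256 6:1296 12:20736  a_12=22386
d|20:{20,10,5,4,2,1}  Σf=160000+10000+625+256+16+1=170898
[q^27] f(1)=1,f(3)=81,f(9)=6561,f(27)=531441 ⇒ 538084
q^28  k|28↦f(k): 28:614656 14:38416 7:2401 4:256 2:16 1:1  a_28=655746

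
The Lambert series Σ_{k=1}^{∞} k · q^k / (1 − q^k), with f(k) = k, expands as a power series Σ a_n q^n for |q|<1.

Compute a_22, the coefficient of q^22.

a_22 = 36

q^22  k|22↦f(k): 22:22 11:11 2:2 1:1  a_22=36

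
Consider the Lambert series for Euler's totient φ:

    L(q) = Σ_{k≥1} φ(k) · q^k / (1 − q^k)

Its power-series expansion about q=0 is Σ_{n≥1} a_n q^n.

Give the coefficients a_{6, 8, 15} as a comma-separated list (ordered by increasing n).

n=6: 1·6 2·3 3·2 6·1  φ→[1+1+2+2]=6
[q^8] φ(8)=4,φ(4)=2,φ(2)=1,φ(1)=1 ⇒ 8
n=15: 1·15 3·5 5·3 15·1  φ→[1+2+4+8]=15

6, 8, 15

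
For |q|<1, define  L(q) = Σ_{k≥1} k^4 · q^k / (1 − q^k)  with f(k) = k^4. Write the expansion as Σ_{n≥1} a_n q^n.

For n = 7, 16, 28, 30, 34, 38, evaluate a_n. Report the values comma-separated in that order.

2402, 69905, 655746, 872644, 1419874, 2215474

q^7  k|7↦f(k): 1:1 7:2401  a_7=2402
d|16:{1,2,4,8,16}  Σf=1+16+256+4096+65536=69905
q^28  k|28↦f(k): 28:614656 14:38416 7:2401 4:256 2:16 1:1  a_28=655746
n=30: 1·30 2·15 3·10 5·6 6·5 10·3 15·2 30·1  f→[1+16+81+625+1296+10000+50625+810000]=872644
q^34  k|34↦f(k): 34:1336336 17:83521 2:16 1:1  a_34=1419874
q^38  k|38↦f(k): 38:2085136 19:130321 2:16 1:1  a_38=2215474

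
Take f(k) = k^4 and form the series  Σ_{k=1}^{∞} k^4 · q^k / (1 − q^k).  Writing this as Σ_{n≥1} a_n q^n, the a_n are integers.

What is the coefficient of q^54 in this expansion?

a_54 = 9147428

q^54  k|54↦f(k): 1:1 2:16 3:81 6:1296 9:6561 18:104976 27:531441 54:8503056  a_54=9147428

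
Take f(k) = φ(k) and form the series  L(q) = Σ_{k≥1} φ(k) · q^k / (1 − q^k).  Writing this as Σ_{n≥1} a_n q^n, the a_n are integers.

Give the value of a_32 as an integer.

q^32  k|32↦φ(k): 1:1 2:1 4:2 8:4 16:8 32:16  a_32=32

a_32 = 32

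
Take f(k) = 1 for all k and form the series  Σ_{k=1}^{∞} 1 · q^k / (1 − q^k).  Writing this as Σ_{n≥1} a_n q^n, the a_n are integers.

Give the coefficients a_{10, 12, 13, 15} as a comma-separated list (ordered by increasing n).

4, 6, 2, 4

[q^10] f(10)=1,f(5)=1,f(2)=1,f(1)=1 ⇒ 4
d|12:{12,6,4,3,2,1}  Σf=1+1+1+1+1+1=6
[q^13] f(13)=1,f(1)=1 ⇒ 2
d|15:{15,5,3,1}  Σf=1+1+1+1=4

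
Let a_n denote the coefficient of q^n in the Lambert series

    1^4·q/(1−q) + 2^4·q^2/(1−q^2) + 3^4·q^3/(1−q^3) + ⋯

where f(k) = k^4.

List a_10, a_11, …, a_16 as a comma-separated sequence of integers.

10642, 14642, 22386, 28562, 40834, 51332, 69905

n=10: 1·10 2·5 5·2 10·1  f→[1+16+625+10000]=10642
n=11: 1·11 11·1  f→[1+14641]=14642
n=12: 12·1 6·2 4·3 3·4 2·6 1·12  f→[20736+1296+256+81+16+1]=22386
d|13:{13,1}  Σf=28561+1=28562
q^14  k|14↦f(k): 14:38416 7:2401 2:16 1:1  a_14=40834
q^15  k|15↦f(k): 15:50625 5:625 3:81 1:1  a_15=51332
d|16:{16,8,4,2,1}  Σf=65536+4096+256+16+1=69905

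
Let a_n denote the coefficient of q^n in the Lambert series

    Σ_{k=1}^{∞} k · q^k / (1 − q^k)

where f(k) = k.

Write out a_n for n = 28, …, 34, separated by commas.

56, 30, 72, 32, 63, 48, 54

q^28  k|28↦f(k): 28:28 14:14 7:7 4:4 2:2 1:1  a_28=56
d|29:{1,29}  Σf=1+29=30
[q^30] f(30)=30,f(15)=15,f(10)=10,f(6)=6,f(5)=5,f(3)=3,f(2)=2,f(1)=1 ⇒ 72
n=31: 31·1 1·31  f→[31+1]=32
d|32:{1,2,4,8,16,32}  Σf=1+2+4+8+16+32=63
d|33:{1,3,11,33}  Σf=1+3+11+33=48
n=34: 34·1 17·2 2·17 1·34  f→[34+17+2+1]=54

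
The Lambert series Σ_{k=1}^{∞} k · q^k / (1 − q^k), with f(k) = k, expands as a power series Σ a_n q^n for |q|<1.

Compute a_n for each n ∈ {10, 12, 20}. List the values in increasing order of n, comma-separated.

[q^10] f(10)=10,f(5)=5,f(2)=2,f(1)=1 ⇒ 18
n=12: 1·12 2·6 3·4 4·3 6·2 12·1  f→[1+2+3+4+6+12]=28
[q^20] f(1)=1,f(2)=2,f(4)=4,f(5)=5,f(10)=10,f(20)=20 ⇒ 42

18, 28, 42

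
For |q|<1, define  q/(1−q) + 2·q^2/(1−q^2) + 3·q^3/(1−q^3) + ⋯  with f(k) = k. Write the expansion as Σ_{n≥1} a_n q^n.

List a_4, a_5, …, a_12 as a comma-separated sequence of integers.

[q^4] f(4)=4,f(2)=2,f(1)=1 ⇒ 7
n=5: 1·5 5·1  f→[1+5]=6
q^6  k|6↦f(k): 1:1 2:2 3:3 6:6  a_6=12
[q^7] f(7)=7,f(1)=1 ⇒ 8
n=8: 8·1 4·2 2·4 1·8  f→[8+4+2+1]=15
d|9:{1,3,9}  Σf=1+3+9=13
q^10  k|10↦f(k): 10:10 5:5 2:2 1:1  a_10=18
d|11:{1,11}  Σf=1+11=12
[q^12] f(1)=1,f(2)=2,f(3)=3,f(4)=4,f(6)=6,f(12)=12 ⇒ 28

7, 6, 12, 8, 15, 13, 18, 12, 28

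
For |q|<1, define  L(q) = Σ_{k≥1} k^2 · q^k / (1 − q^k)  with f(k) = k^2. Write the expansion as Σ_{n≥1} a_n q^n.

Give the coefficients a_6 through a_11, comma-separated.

q^6  k|6↦f(k): 1:1 2:4 3:9 6:36  a_6=50
n=7: 1·7 7·1  f→[1+49]=50
n=8: 1·8 2·4 4·2 8·1  f→[1+4+16+64]=85
d|9:{9,3,1}  Σf=81+9+1=91
[q^10] f(1)=1,f(2)=4,f(5)=25,f(10)=100 ⇒ 130
q^11  k|11↦f(k): 1:1 11:121  a_11=122

50, 50, 85, 91, 130, 122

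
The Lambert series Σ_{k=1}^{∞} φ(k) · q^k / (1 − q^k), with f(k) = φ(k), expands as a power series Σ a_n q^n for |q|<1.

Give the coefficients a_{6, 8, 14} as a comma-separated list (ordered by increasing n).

n=6: 1·6 2·3 3·2 6·1  φ→[1+1+2+2]=6
q^8  k|8↦φ(k): 1:1 2:1 4:2 8:4  a_8=8
[q^14] φ(1)=1,φ(2)=1,φ(7)=6,φ(14)=6 ⇒ 14

6, 8, 14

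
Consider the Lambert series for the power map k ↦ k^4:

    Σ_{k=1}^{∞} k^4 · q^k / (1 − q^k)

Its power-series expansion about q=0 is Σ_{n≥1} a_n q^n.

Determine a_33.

d|33:{1,3,11,33}  Σf=1+81+14641+1185921=1200644

a_33 = 1200644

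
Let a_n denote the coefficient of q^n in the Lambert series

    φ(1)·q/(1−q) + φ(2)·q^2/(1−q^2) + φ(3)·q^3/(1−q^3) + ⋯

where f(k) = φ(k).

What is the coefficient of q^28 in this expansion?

[q^28] φ(1)=1,φ(2)=1,φ(4)=2,φ(7)=6,φ(14)=6,φ(28)=12 ⇒ 28

a_28 = 28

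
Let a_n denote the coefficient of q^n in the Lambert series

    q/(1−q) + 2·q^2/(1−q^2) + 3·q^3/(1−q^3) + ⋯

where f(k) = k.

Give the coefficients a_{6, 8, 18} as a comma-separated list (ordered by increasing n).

12, 15, 39

d|6:{1,2,3,6}  Σf=1+2+3+6=12
q^8  k|8↦f(k): 1:1 2:2 4:4 8:8  a_8=15
d|18:{18,9,6,3,2,1}  Σf=18+9+6+3+2+1=39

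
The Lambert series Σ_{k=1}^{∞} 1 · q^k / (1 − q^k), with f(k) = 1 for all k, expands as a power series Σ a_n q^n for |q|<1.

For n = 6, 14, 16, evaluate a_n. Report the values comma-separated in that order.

n=6: 6·1 3·2 2·3 1·6  f→[1+1+1+1]=4
q^14  k|14↦f(k): 1:1 2:1 7:1 14:1  a_14=4
q^16  k|16↦f(k): 1:1 2:1 4:1 8:1 16:1  a_16=5

4, 4, 5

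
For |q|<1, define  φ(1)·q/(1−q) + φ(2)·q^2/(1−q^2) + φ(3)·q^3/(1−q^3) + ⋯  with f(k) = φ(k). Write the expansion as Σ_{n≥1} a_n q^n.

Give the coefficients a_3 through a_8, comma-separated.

d|3:{1,3}  Σφ=1+2=3
[q^4] φ(4)=2,φ(2)=1,φ(1)=1 ⇒ 4
d|5:{5,1}  Σφ=4+1=5
n=6: 1·6 2·3 3·2 6·1  φ→[1+1+2+2]=6
[q^7] φ(7)=6,φ(1)=1 ⇒ 7
q^8  k|8↦φ(k): 8:4 4:2 2:1 1:1  a_8=8

3, 4, 5, 6, 7, 8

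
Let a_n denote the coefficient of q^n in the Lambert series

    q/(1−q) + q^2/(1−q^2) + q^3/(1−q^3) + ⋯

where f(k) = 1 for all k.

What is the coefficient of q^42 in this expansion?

a_42 = 8

[q^42] f(1)=1,f(2)=1,f(3)=1,f(6)=1,f(7)=1,f(14)=1,f(21)=1,f(42)=1 ⇒ 8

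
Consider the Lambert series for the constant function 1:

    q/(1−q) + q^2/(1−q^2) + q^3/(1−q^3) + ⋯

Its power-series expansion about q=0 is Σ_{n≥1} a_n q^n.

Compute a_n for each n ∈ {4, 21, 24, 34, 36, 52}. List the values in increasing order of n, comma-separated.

3, 4, 8, 4, 9, 6

q^4  k|4↦f(k): 1:1 2:1 4:1  a_4=3
q^21  k|21↦f(k): 21:1 7:1 3:1 1:1  a_21=4
n=24: 24·1 12·2 8·3 6·4 4·6 3·8 2·12 1·24  f→[1+1+1+1+1+1+1+1]=8
[q^34] f(34)=1,f(17)=1,f(2)=1,f(1)=1 ⇒ 4
d|36:{1,2,3,4,6,9,12,18,36}  Σf=1+1+1+1+1+1+1+1+1=9
q^52  k|52↦f(k): 1:1 2:1 4:1 13:1 26:1 52:1  a_52=6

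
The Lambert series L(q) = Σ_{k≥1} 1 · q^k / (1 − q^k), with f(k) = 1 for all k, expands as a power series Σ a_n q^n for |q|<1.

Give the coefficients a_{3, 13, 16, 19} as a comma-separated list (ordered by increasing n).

2, 2, 5, 2

d|3:{1,3}  Σf=1+1=2
d|13:{13,1}  Σf=1+1=2
[q^16] f(16)=1,f(8)=1,f(4)=1,f(2)=1,f(1)=1 ⇒ 5
q^19  k|19↦f(k): 19:1 1:1  a_19=2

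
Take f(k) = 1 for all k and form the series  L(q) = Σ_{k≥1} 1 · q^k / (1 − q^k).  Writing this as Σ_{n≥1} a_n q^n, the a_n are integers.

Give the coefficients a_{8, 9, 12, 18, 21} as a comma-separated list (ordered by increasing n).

d|8:{8,4,2,1}  Σf=1+1+1+1=4
n=9: 9·1 3·3 1·9  f→[1+1+1]=3
d|12:{1,2,3,4,6,12}  Σf=1+1+1+1+1+1=6
q^18  k|18↦f(k): 18:1 9:1 6:1 3:1 2:1 1:1  a_18=6
d|21:{1,3,7,21}  Σf=1+1+1+1=4

4, 3, 6, 6, 4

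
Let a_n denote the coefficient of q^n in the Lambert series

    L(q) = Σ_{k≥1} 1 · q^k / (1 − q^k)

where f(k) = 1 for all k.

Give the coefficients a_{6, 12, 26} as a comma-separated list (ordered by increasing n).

[q^6] f(6)=1,f(3)=1,f(2)=1,f(1)=1 ⇒ 4
[q^12] f(12)=1,f(6)=1,f(4)=1,f(3)=1,f(2)=1,f(1)=1 ⇒ 6
n=26: 1·26 2·13 13·2 26·1  f→[1+1+1+1]=4

4, 6, 4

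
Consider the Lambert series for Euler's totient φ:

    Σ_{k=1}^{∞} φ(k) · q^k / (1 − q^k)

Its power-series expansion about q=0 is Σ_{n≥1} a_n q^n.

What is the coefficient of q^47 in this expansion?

[q^47] φ(1)=1,φ(47)=46 ⇒ 47

a_47 = 47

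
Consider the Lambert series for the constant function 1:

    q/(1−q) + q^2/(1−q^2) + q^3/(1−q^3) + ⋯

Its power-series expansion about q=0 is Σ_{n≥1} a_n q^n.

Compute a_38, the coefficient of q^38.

d|38:{38,19,2,1}  Σf=1+1+1+1=4

a_38 = 4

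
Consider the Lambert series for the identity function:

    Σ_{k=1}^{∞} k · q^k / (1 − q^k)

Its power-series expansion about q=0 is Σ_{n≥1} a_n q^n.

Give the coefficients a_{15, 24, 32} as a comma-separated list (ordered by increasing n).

24, 60, 63

q^15  k|15↦f(k): 15:15 5:5 3:3 1:1  a_15=24
n=24: 24·1 12·2 8·3 6·4 4·6 3·8 2·12 1·24  f→[24+12+8+6+4+3+2+1]=60
d|32:{32,16,8,4,2,1}  Σf=32+16+8+4+2+1=63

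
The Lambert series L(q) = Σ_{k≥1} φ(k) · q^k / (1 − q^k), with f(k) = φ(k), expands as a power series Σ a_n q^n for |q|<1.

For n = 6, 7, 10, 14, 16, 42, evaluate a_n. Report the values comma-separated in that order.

n=6: 1·6 2·3 3·2 6·1  φ→[1+1+2+2]=6
[q^7] φ(7)=6,φ(1)=1 ⇒ 7
n=10: 10·1 5·2 2·5 1·10  φ→[4+4+1+1]=10
n=14: 14·1 7·2 2·7 1·14  φ→[6+6+1+1]=14
[q^16] φ(1)=1,φ(2)=1,φ(4)=2,φ(8)=4,φ(16)=8 ⇒ 16
d|42:{1,2,3,6,7,14,21,42}  Σφ=1+1+2+2+6+6+12+12=42

6, 7, 10, 14, 16, 42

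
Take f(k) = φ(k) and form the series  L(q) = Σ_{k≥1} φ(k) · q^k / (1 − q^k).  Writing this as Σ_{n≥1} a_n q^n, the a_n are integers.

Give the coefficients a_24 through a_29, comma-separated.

[q^24] φ(24)=8,φ(12)=4,φ(8)=4,φ(6)=2,φ(4)=2,φ(3)=2,φ(2)=1,φ(1)=1 ⇒ 24
q^25  k|25↦φ(k): 1:1 5:4 25:20  a_25=25
n=26: 1·26 2·13 13·2 26·1  φ→[1+1+12+12]=26
q^27  k|27↦φ(k): 1:1 3:2 9:6 27:18  a_27=27
q^28  k|28↦φ(k): 28:12 14:6 7:6 4:2 2:1 1:1  a_28=28
n=29: 29·1 1·29  φ→[28+1]=29

24, 25, 26, 27, 28, 29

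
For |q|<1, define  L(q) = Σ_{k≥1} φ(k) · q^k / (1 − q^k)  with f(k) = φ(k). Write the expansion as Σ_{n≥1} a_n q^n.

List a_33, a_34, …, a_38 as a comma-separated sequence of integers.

d|33:{33,11,3,1}  Σφ=20+10+2+1=33
d|34:{34,17,2,1}  Σφ=16+16+1+1=34
d|35:{35,7,5,1}  Σφ=24+6+4+1=35
n=36: 1·36 2·18 3·12 4·9 6·6 9·4 12·3 18·2 36·1  φ→[1+1+2+2+2+6+4+6+12]=36
d|37:{37,1}  Σφ=36+1=37
q^38  k|38↦φ(k): 1:1 2:1 19:18 38:18  a_38=38

33, 34, 35, 36, 37, 38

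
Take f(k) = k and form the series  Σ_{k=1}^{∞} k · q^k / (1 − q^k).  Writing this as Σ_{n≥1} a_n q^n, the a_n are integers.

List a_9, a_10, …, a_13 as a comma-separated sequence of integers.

13, 18, 12, 28, 14

n=9: 1·9 3·3 9·1  f→[1+3+9]=13
q^10  k|10↦f(k): 1:1 2:2 5:5 10:10  a_10=18
n=11: 11·1 1·11  f→[11+1]=12
[q^12] f(1)=1,f(2)=2,f(3)=3,f(4)=4,f(6)=6,f(12)=12 ⇒ 28
[q^13] f(13)=13,f(1)=1 ⇒ 14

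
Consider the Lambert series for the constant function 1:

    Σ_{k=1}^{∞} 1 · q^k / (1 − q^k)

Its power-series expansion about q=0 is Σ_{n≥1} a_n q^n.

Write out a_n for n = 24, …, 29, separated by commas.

[q^24] f(1)=1,f(2)=1,f(3)=1,f(4)=1,f(6)=1,f(8)=1,f(12)=1,f(24)=1 ⇒ 8
q^25  k|25↦f(k): 1:1 5:1 25:1  a_25=3
q^26  k|26↦f(k): 26:1 13:1 2:1 1:1  a_26=4
d|27:{27,9,3,1}  Σf=1+1+1+1=4
[q^28] f(1)=1,f(2)=1,f(4)=1,f(7)=1,f(14)=1,f(28)=1 ⇒ 6
n=29: 1·29 29·1  f→[1+1]=2

8, 3, 4, 4, 6, 2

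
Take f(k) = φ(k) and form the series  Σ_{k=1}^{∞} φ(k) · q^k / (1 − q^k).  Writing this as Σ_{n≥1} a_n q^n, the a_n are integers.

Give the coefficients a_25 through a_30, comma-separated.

q^25  k|25↦φ(k): 1:1 5:4 25:20  a_25=25
n=26: 1·26 2·13 13·2 26·1  φ→[1+1+12+12]=26
d|27:{1,3,9,27}  Σφ=1+2+6+18=27
q^28  k|28↦φ(k): 28:12 14:6 7:6 4:2 2:1 1:1  a_28=28
n=29: 29·1 1·29  φ→[28+1]=29
n=30: 30·1 15·2 10·3 6·5 5·6 3·10 2·15 1·30  φ→[8+8+4+2+4+2+1+1]=30

25, 26, 27, 28, 29, 30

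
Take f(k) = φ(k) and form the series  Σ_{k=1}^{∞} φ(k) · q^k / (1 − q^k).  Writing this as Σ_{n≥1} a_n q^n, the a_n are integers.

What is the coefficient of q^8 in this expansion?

[q^8] φ(8)=4,φ(4)=2,φ(2)=1,φ(1)=1 ⇒ 8

a_8 = 8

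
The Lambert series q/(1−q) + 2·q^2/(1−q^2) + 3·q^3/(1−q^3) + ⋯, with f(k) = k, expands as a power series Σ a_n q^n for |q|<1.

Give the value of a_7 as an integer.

a_7 = 8

[q^7] f(1)=1,f(7)=7 ⇒ 8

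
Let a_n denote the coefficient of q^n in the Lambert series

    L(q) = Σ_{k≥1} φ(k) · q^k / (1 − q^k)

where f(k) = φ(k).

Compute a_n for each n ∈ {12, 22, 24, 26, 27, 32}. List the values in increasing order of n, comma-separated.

n=12: 1·12 2·6 3·4 4·3 6·2 12·1  φ→[1+1+2+2+2+4]=12
[q^22] φ(22)=10,φ(11)=10,φ(2)=1,φ(1)=1 ⇒ 22
q^24  k|24↦φ(k): 1:1 2:1 3:2 4:2 6:2 8:4 12:4 24:8  a_24=24
q^26  k|26↦φ(k): 1:1 2:1 13:12 26:12  a_26=26
[q^27] φ(1)=1,φ(3)=2,φ(9)=6,φ(27)=18 ⇒ 27
q^32  k|32↦φ(k): 32:16 16:8 8:4 4:2 2:1 1:1  a_32=32

12, 22, 24, 26, 27, 32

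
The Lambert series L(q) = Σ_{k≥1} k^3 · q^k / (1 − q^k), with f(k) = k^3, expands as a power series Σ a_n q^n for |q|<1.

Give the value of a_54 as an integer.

a_54 = 183960

q^54  k|54↦f(k): 54:157464 27:19683 18:5832 9:729 6:216 3:27 2:8 1:1  a_54=183960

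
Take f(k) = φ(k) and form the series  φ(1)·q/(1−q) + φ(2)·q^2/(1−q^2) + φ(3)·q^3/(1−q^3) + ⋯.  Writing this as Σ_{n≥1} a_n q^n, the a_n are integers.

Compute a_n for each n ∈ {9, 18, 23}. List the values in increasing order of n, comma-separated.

n=9: 1·9 3·3 9·1  φ→[1+2+6]=9
q^18  k|18↦φ(k): 1:1 2:1 3:2 6:2 9:6 18:6  a_18=18
q^23  k|23↦φ(k): 23:22 1:1  a_23=23

9, 18, 23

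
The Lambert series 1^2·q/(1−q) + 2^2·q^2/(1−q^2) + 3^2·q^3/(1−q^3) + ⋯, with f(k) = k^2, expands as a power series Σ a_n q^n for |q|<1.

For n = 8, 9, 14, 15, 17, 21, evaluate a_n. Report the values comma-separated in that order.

85, 91, 250, 260, 290, 500

d|8:{1,2,4,8}  Σf=1+4+16+64=85
n=9: 9·1 3·3 1·9  f→[81+9+1]=91
q^14  k|14↦f(k): 1:1 2:4 7:49 14:196  a_14=250
[q^15] f(1)=1,f(3)=9,f(5)=25,f(15)=225 ⇒ 260
[q^17] f(17)=289,f(1)=1 ⇒ 290
d|21:{1,3,7,21}  Σf=1+9+49+441=500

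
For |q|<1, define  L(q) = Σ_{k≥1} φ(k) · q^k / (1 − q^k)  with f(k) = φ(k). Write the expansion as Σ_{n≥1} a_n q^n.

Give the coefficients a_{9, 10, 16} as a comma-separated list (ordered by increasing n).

n=9: 9·1 3·3 1·9  φ→[6+2+1]=9
d|10:{1,2,5,10}  Σφ=1+1+4+4=10
q^16  k|16↦φ(k): 16:8 8:4 4:2 2:1 1:1  a_16=16

9, 10, 16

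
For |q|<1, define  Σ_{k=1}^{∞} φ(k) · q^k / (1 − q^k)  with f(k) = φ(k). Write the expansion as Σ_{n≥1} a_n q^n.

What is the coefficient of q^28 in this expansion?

[q^28] φ(1)=1,φ(2)=1,φ(4)=2,φ(7)=6,φ(14)=6,φ(28)=12 ⇒ 28

a_28 = 28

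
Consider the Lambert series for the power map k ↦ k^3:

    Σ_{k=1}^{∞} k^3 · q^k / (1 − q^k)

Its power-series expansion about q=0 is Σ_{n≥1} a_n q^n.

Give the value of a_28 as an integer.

n=28: 28·1 14·2 7·4 4·7 2·14 1·28  f→[21952+2744+343+64+8+1]=25112

a_28 = 25112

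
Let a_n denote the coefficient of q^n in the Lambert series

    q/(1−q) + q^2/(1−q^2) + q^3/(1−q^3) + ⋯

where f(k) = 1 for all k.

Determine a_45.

n=45: 1·45 3·15 5·9 9·5 15·3 45·1  f→[1+1+1+1+1+1]=6

a_45 = 6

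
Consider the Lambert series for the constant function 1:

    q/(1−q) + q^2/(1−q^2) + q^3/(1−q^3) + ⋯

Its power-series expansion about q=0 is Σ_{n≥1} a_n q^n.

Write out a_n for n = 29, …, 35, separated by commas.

2, 8, 2, 6, 4, 4, 4

d|29:{1,29}  Σf=1+1=2
d|30:{30,15,10,6,5,3,2,1}  Σf=1+1+1+1+1+1+1+1=8
q^31  k|31↦f(k): 31:1 1:1  a_31=2
d|32:{32,16,8,4,2,1}  Σf=1+1+1+1+1+1=6
d|33:{1,3,11,33}  Σf=1+1+1+1=4
n=34: 1·34 2·17 17·2 34·1  f→[1+1+1+1]=4
d|35:{1,5,7,35}  Σf=1+1+1+1=4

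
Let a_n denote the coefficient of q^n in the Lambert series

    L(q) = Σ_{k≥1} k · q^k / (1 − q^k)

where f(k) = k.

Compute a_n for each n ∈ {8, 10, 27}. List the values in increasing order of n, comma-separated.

15, 18, 40

[q^8] f(8)=8,f(4)=4,f(2)=2,f(1)=1 ⇒ 15
d|10:{1,2,5,10}  Σf=1+2+5+10=18
n=27: 27·1 9·3 3·9 1·27  f→[27+9+3+1]=40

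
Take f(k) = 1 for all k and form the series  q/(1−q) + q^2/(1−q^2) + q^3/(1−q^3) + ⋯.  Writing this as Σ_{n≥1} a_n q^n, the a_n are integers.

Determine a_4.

a_4 = 3

n=4: 4·1 2·2 1·4  f→[1+1+1]=3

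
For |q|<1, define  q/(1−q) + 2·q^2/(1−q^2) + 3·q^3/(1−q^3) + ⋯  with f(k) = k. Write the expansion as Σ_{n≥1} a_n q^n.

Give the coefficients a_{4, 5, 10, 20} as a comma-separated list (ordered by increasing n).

q^4  k|4↦f(k): 4:4 2:2 1:1  a_4=7
n=5: 5·1 1·5  f→[5+1]=6
[q^10] f(10)=10,f(5)=5,f(2)=2,f(1)=1 ⇒ 18
d|20:{20,10,5,4,2,1}  Σf=20+10+5+4+2+1=42

7, 6, 18, 42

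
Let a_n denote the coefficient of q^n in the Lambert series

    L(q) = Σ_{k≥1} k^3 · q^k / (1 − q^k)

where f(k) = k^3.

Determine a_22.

a_22 = 11988

q^22  k|22↦f(k): 22:10648 11:1331 2:8 1:1  a_22=11988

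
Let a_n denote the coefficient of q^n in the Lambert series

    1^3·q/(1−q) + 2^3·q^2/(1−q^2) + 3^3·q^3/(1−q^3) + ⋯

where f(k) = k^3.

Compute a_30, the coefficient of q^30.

n=30: 30·1 15·2 10·3 6·5 5·6 3·10 2·15 1·30  f→[27000+3375+1000+216+125+27+8+1]=31752

a_30 = 31752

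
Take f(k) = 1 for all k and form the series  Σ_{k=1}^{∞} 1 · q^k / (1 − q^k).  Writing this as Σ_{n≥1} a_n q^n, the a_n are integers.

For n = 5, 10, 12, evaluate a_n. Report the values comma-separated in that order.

q^5  k|5↦f(k): 5:1 1:1  a_5=2
d|10:{10,5,2,1}  Σf=1+1+1+1=4
[q^12] f(1)=1,f(2)=1,f(3)=1,f(4)=1,f(6)=1,f(12)=1 ⇒ 6

2, 4, 6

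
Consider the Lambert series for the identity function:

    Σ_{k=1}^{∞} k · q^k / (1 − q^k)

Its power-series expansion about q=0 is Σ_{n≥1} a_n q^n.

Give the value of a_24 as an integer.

a_24 = 60

n=24: 1·24 2·12 3·8 4·6 6·4 8·3 12·2 24·1  f→[1+2+3+4+6+8+12+24]=60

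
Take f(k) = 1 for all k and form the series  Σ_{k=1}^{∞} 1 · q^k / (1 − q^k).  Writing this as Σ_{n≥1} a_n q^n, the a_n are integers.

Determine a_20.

a_20 = 6

n=20: 20·1 10·2 5·4 4·5 2·10 1·20  f→[1+1+1+1+1+1]=6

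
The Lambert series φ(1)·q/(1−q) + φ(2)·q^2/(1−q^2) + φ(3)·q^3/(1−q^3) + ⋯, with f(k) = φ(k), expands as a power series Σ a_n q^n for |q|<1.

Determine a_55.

[q^55] φ(55)=40,φ(11)=10,φ(5)=4,φ(1)=1 ⇒ 55

a_55 = 55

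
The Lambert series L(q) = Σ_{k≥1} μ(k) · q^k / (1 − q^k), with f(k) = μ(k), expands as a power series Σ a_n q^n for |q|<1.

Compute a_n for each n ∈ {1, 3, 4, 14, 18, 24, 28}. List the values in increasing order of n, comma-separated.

q^1  k|1↦μ(k): 1:1  a_1=1
q^3  k|3↦μ(k): 3:-1 1:1  a_3=0
q^4  k|4↦μ(k): 1:1 2:-1 4:0  a_4=0
d|14:{1,2,7,14}  Σμ=1+(-1)+(-1)+1=0
q^18  k|18↦μ(k): 18:0 9:0 6:1 3:-1 2:-1 1:1  a_18=0
q^24  k|24↦μ(k): 24:0 12:0 8:0 6:1 4:0 3:-1 2:-1 1:1  a_24=0
d|28:{1,2,4,7,14,28}  Σμ=1+(-1)+0+(-1)+1+0=0

1, 0, 0, 0, 0, 0, 0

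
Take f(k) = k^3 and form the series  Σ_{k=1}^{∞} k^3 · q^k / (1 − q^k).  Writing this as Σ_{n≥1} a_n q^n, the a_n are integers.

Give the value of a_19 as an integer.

[q^19] f(1)=1,f(19)=6859 ⇒ 6860

a_19 = 6860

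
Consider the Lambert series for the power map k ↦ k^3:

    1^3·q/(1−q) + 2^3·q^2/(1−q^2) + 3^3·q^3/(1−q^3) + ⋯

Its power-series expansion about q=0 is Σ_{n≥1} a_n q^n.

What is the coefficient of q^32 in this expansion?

d|32:{1,2,4,8,16,32}  Σf=1+8+64+512+4096+32768=37449

a_32 = 37449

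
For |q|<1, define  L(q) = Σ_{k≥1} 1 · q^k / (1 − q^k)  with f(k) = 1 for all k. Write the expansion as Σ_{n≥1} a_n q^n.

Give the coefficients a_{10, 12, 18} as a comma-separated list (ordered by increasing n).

n=10: 10·1 5·2 2·5 1·10  f→[1+1+1+1]=4
d|12:{1,2,3,4,6,12}  Σf=1+1+1+1+1+1=6
n=18: 1·18 2·9 3·6 6·3 9·2 18·1  f→[1+1+1+1+1+1]=6

4, 6, 6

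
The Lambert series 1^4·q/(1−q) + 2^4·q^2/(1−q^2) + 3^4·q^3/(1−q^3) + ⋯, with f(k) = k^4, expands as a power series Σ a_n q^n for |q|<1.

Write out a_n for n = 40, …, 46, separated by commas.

d|40:{40,20,10,8,5,4,2,1}  Σf=2560000+160000+10000+4096+625+256+16+1=2734994
d|41:{1,41}  Σf=1+2825761=2825762
[q^42] f(1)=1,f(2)=16,f(3)=81,f(6)=1296,f(7)=2401,f(14)=38416,f(21)=194481,f(42)=3111696 ⇒ 3348388
n=43: 43·1 1·43  f→[3418801+1]=3418802
n=44: 44·1 22·2 11·4 4·11 2·22 1·44  f→[3748096+234256+14641+256+16+1]=3997266
d|45:{45,15,9,5,3,1}  Σf=4100625+50625+6561+625+81+1=4158518
q^46  k|46↦f(k): 1:1 2:16 23:279841 46:4477456  a_46=4757314

2734994, 2825762, 3348388, 3418802, 3997266, 4158518, 4757314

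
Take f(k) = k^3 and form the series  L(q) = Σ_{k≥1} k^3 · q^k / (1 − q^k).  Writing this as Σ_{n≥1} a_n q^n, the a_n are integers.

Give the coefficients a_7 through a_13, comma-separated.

344, 585, 757, 1134, 1332, 2044, 2198

q^7  k|7↦f(k): 7:343 1:1  a_7=344
d|8:{1,2,4,8}  Σf=1+8+64+512=585
d|9:{1,3,9}  Σf=1+27+729=757
n=10: 1·10 2·5 5·2 10·1  f→[1+8+125+1000]=1134
q^11  k|11↦f(k): 1:1 11:1331  a_11=1332
[q^12] f(12)=1728,f(6)=216,f(4)=64,f(3)=27,f(2)=8,f(1)=1 ⇒ 2044
d|13:{13,1}  Σf=2197+1=2198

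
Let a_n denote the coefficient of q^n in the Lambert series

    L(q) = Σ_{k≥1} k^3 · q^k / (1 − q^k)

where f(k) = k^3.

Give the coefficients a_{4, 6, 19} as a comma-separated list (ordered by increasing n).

q^4  k|4↦f(k): 1:1 2:8 4:64  a_4=73
d|6:{1,2,3,6}  Σf=1+8+27+216=252
q^19  k|19↦f(k): 19:6859 1:1  a_19=6860

73, 252, 6860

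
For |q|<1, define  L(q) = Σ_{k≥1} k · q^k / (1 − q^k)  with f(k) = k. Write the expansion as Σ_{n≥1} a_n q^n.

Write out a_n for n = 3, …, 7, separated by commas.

q^3  k|3↦f(k): 1:1 3:3  a_3=4
n=4: 4·1 2·2 1·4  f→[4+2+1]=7
d|5:{5,1}  Σf=5+1=6
[q^6] f(1)=1,f(2)=2,f(3)=3,f(6)=6 ⇒ 12
q^7  k|7↦f(k): 1:1 7:7  a_7=8

4, 7, 6, 12, 8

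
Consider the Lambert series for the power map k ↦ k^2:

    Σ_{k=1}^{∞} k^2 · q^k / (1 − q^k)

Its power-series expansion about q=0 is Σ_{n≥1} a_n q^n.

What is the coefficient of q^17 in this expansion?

[q^17] f(1)=1,f(17)=289 ⇒ 290

a_17 = 290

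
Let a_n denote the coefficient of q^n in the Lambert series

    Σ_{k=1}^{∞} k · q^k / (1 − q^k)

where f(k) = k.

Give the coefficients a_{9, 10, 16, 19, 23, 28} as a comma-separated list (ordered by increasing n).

q^9  k|9↦f(k): 1:1 3:3 9:9  a_9=13
n=10: 10·1 5·2 2·5 1·10  f→[10+5+2+1]=18
q^16  k|16↦f(k): 1:1 2:2 4:4 8:8 16:16  a_16=31
n=19: 19·1 1·19  f→[19+1]=20
n=23: 23·1 1·23  f→[23+1]=24
q^28  k|28↦f(k): 1:1 2:2 4:4 7:7 14:14 28:28  a_28=56

13, 18, 31, 20, 24, 56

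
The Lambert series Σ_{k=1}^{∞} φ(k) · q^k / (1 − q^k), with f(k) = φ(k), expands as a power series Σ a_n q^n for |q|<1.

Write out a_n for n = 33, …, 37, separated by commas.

q^33  k|33↦φ(k): 1:1 3:2 11:10 33:20  a_33=33
[q^34] φ(34)=16,φ(17)=16,φ(2)=1,φ(1)=1 ⇒ 34
n=35: 35·1 7·5 5·7 1·35  φ→[24+6+4+1]=35
[q^36] φ(1)=1,φ(2)=1,φ(3)=2,φ(4)=2,φ(6)=2,φ(9)=6,φ(12)=4,φ(18)=6,φ(36)=12 ⇒ 36
q^37  k|37↦φ(k): 37:36 1:1  a_37=37

33, 34, 35, 36, 37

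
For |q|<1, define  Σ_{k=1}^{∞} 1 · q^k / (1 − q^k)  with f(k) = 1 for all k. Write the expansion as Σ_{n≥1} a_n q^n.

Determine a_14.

a_14 = 4

[q^14] f(1)=1,f(2)=1,f(7)=1,f(14)=1 ⇒ 4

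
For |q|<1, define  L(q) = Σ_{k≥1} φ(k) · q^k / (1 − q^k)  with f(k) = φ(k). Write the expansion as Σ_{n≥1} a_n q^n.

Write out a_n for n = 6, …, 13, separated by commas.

d|6:{6,3,2,1}  Σφ=2+2+1+1=6
d|7:{1,7}  Σφ=1+6=7
d|8:{8,4,2,1}  Σφ=4+2+1+1=8
[q^9] φ(1)=1,φ(3)=2,φ(9)=6 ⇒ 9
n=10: 10·1 5·2 2·5 1·10  φ→[4+4+1+1]=10
[q^11] φ(1)=1,φ(11)=10 ⇒ 11
q^12  k|12↦φ(k): 1:1 2:1 3:2 4:2 6:2 12:4  a_12=12
[q^13] φ(13)=12,φ(1)=1 ⇒ 13

6, 7, 8, 9, 10, 11, 12, 13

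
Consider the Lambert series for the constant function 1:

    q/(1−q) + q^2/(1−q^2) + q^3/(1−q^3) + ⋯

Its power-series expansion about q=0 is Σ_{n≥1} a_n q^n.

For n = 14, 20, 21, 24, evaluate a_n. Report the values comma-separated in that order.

q^14  k|14↦f(k): 14:1 7:1 2:1 1:1  a_14=4
q^20  k|20↦f(k): 1:1 2:1 4:1 5:1 10:1 20:1  a_20=6
[q^21] f(21)=1,f(7)=1,f(3)=1,f(1)=1 ⇒ 4
d|24:{24,12,8,6,4,3,2,1}  Σf=1+1+1+1+1+1+1+1=8

4, 6, 4, 8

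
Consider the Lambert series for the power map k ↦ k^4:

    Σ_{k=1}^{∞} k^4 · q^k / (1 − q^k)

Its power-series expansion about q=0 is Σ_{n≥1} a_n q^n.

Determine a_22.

q^22  k|22↦f(k): 22:234256 11:14641 2:16 1:1  a_22=248914

a_22 = 248914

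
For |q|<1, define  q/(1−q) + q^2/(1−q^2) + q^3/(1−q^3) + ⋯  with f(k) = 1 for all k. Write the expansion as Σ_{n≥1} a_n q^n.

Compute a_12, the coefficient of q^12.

a_12 = 6

n=12: 12·1 6·2 4·3 3·4 2·6 1·12  f→[1+1+1+1+1+1]=6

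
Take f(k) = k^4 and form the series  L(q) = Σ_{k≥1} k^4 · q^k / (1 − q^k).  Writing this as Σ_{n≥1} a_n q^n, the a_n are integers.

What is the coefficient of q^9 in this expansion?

q^9  k|9↦f(k): 9:6561 3:81 1:1  a_9=6643

a_9 = 6643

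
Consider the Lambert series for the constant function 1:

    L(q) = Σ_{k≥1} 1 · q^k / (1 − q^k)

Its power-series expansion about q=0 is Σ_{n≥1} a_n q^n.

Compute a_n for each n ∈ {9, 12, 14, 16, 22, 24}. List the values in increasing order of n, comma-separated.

[q^9] f(9)=1,f(3)=1,f(1)=1 ⇒ 3
q^12  k|12↦f(k): 1:1 2:1 3:1 4:1 6:1 12:1  a_12=6
q^14  k|14↦f(k): 14:1 7:1 2:1 1:1  a_14=4
q^16  k|16↦f(k): 16:1 8:1 4:1 2:1 1:1  a_16=5
n=22: 1·22 2·11 11·2 22·1  f→[1+1+1+1]=4
q^24  k|24↦f(k): 24:1 12:1 8:1 6:1 4:1 3:1 2:1 1:1  a_24=8

3, 6, 4, 5, 4, 8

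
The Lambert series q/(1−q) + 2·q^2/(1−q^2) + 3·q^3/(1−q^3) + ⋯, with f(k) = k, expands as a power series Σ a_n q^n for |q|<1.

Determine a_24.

q^24  k|24↦f(k): 24:24 12:12 8:8 6:6 4:4 3:3 2:2 1:1  a_24=60

a_24 = 60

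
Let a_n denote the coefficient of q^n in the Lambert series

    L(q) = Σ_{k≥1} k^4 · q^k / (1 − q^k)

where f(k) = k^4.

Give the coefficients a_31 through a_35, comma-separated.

[q^31] f(1)=1,f(31)=923521 ⇒ 923522
[q^32] f(1)=1,f(2)=16,f(4)=256,f(8)=4096,f(16)=65536,f(32)=1048576 ⇒ 1118481
[q^33] f(1)=1,f(3)=81,f(11)=14641,f(33)=1185921 ⇒ 1200644
d|34:{1,2,17,34}  Σf=1+16+83521+1336336=1419874
d|35:{1,5,7,35}  Σf=1+625+2401+1500625=1503652

923522, 1118481, 1200644, 1419874, 1503652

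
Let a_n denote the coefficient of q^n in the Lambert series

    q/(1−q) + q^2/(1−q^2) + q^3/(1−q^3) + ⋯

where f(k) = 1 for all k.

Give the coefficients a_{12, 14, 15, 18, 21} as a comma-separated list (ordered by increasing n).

6, 4, 4, 6, 4

d|12:{1,2,3,4,6,12}  Σf=1+1+1+1+1+1=6
[q^14] f(14)=1,f(7)=1,f(2)=1,f(1)=1 ⇒ 4
[q^15] f(1)=1,f(3)=1,f(5)=1,f(15)=1 ⇒ 4
q^18  k|18↦f(k): 1:1 2:1 3:1 6:1 9:1 18:1  a_18=6
q^21  k|21↦f(k): 21:1 7:1 3:1 1:1  a_21=4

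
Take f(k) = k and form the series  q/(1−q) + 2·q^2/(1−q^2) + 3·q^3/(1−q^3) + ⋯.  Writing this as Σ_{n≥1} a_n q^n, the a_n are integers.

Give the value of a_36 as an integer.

n=36: 36·1 18·2 12·3 9·4 6·6 4·9 3·12 2·18 1·36  f→[36+18+12+9+6+4+3+2+1]=91

a_36 = 91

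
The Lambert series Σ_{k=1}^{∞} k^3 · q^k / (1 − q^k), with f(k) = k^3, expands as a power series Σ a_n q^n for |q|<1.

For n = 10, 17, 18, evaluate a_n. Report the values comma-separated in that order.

1134, 4914, 6813

[q^10] f(1)=1,f(2)=8,f(5)=125,f(10)=1000 ⇒ 1134
d|17:{1,17}  Σf=1+4913=4914
n=18: 1·18 2·9 3·6 6·3 9·2 18·1  f→[1+8+27+216+729+5832]=6813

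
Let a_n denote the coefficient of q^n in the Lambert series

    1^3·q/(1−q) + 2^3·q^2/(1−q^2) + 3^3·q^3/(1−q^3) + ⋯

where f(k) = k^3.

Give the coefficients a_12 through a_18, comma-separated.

2044, 2198, 3096, 3528, 4681, 4914, 6813

[q^12] f(1)=1,f(2)=8,f(3)=27,f(4)=64,f(6)=216,f(12)=1728 ⇒ 2044
n=13: 1·13 13·1  f→[1+2197]=2198
d|14:{14,7,2,1}  Σf=2744+343+8+1=3096
n=15: 15·1 5·3 3·5 1·15  f→[3375+125+27+1]=3528
n=16: 16·1 8·2 4·4 2·8 1·16  f→[4096+512+64+8+1]=4681
[q^17] f(1)=1,f(17)=4913 ⇒ 4914
d|18:{1,2,3,6,9,18}  Σf=1+8+27+216+729+5832=6813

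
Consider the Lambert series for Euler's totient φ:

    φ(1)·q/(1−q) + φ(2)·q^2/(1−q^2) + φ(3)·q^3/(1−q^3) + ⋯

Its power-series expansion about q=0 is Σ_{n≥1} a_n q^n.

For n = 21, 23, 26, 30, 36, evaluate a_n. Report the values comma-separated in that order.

[q^21] φ(21)=12,φ(7)=6,φ(3)=2,φ(1)=1 ⇒ 21
n=23: 1·23 23·1  φ→[1+22]=23
n=26: 1·26 2·13 13·2 26·1  φ→[1+1+12+12]=26
[q^30] φ(30)=8,φ(15)=8,φ(10)=4,φ(6)=2,φ(5)=4,φ(3)=2,φ(2)=1,φ(1)=1 ⇒ 30
[q^36] φ(36)=12,φ(18)=6,φ(12)=4,φ(9)=6,φ(6)=2,φ(4)=2,φ(3)=2,φ(2)=1,φ(1)=1 ⇒ 36

21, 23, 26, 30, 36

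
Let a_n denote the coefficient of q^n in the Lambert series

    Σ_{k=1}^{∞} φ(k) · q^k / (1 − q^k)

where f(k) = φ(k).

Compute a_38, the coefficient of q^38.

d|38:{38,19,2,1}  Σφ=18+18+1+1=38

a_38 = 38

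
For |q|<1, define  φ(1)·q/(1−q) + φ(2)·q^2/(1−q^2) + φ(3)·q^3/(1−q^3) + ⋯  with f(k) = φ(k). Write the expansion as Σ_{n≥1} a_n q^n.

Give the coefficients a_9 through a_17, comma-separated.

q^9  k|9↦φ(k): 1:1 3:2 9:6  a_9=9
[q^10] φ(1)=1,φ(2)=1,φ(5)=4,φ(10)=4 ⇒ 10
n=11: 11·1 1·11  φ→[10+1]=11
n=12: 12·1 6·2 4·3 3·4 2·6 1·12  φ→[4+2+2+2+1+1]=12
[q^13] φ(1)=1,φ(13)=12 ⇒ 13
q^14  k|14↦φ(k): 14:6 7:6 2:1 1:1  a_14=14
q^15  k|15↦φ(k): 1:1 3:2 5:4 15:8  a_15=15
d|16:{1,2,4,8,16}  Σφ=1+1+2+4+8=16
q^17  k|17↦φ(k): 1:1 17:16  a_17=17

9, 10, 11, 12, 13, 14, 15, 16, 17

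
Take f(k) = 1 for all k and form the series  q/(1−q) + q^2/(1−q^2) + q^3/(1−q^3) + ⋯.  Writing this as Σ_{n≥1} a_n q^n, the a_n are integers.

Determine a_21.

a_21 = 4

[q^21] f(21)=1,f(7)=1,f(3)=1,f(1)=1 ⇒ 4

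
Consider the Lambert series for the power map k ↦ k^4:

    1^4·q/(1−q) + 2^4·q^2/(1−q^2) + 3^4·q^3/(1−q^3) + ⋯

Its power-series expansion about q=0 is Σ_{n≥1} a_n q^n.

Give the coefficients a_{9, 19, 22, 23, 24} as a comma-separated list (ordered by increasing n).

6643, 130322, 248914, 279842, 358258

[q^9] f(1)=1,f(3)=81,f(9)=6561 ⇒ 6643
n=19: 1·19 19·1  f→[1+130321]=130322
d|22:{22,11,2,1}  Σf=234256+14641+16+1=248914
d|23:{1,23}  Σf=1+279841=279842
q^24  k|24↦f(k): 24:331776 12:20736 8:4096 6:1296 4:256 3:81 2:16 1:1  a_24=358258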